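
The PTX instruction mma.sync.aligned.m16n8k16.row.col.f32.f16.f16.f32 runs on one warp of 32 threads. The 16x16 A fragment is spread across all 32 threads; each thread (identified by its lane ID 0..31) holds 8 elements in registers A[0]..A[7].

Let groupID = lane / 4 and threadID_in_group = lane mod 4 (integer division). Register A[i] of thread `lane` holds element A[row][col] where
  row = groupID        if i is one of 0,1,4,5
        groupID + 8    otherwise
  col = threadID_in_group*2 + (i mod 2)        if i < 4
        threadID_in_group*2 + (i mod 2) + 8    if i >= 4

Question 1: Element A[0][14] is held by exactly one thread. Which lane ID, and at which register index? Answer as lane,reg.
3,4

r=0⇒gr=0,Rb=0  c=14⇒Cb=1,th=3,odd=0
L=0*4+3=3  i=1*4+0*2+0=4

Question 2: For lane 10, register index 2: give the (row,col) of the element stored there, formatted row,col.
10,4

10: g=2,t=2
[2] (2+8,2*2+0+0) = (10,4)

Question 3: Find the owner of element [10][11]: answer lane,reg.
9,7

r=10⇒gr=2,Rb=1  c=11⇒Cb=1,th=1,odd=1
L=2*4+1=9  i=1*4+1*2+1=7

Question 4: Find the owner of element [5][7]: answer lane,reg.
23,1

r=5->g=5,rb=0  c=7->cb=0,t=3,b0=1
L=5*4+3=23  i=0*4+0*2+1=1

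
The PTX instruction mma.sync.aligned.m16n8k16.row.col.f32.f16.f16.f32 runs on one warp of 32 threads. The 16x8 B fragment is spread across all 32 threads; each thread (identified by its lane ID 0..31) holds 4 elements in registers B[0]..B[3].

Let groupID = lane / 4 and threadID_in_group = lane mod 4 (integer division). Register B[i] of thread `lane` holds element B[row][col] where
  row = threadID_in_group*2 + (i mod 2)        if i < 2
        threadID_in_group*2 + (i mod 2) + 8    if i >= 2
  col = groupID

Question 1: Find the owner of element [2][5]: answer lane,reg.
c=5⇒gr=5  r=2⇒Rb=0,th=1,odd=0
L=5*4+1=21  i=0*2+0=0

21,0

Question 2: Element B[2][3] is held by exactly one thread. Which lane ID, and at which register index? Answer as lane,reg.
c:3=>grp=3  r:2=>rB=0,tig=1,lo=0
L=3*4+1=13  i=0*2+0=0

13,0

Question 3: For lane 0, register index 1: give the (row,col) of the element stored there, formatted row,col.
L=0->gid=0>>2=0, tid=0&3=0
[1]->row 0·2+1+0=1  col gid=0

1,0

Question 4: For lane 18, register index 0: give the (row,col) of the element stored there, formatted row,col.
4,4

lane 18=>18/4=4, 18 mod 4=2
i=0  r:2·2+0+0=>4  c:4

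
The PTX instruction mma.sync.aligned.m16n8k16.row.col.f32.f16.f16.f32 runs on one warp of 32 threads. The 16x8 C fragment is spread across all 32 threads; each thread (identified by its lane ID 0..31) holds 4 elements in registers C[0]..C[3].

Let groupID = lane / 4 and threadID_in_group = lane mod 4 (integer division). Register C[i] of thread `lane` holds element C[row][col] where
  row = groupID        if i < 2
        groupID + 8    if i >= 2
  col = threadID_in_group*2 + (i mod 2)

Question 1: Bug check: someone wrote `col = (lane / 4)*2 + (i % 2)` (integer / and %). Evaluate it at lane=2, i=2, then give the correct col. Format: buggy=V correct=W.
buggy=0 correct=4

`(lane / 4)*2 + (i % 2)`[2,2]->0
lane 2->2/4=0, 2 mod 4=2
i=2  r:0+8->8  c:2·2+0->4
col: 0 vs 4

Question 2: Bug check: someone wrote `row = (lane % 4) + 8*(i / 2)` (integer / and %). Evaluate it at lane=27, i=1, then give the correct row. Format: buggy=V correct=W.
`(lane % 4) + 8*(i / 2)`[27,1]⇒3
L=27⇒gr=27>>2=6, th=27&3=3
[1]⇒row 6+0=6  col 3·2+1=7
row: 3 vs 6

buggy=3 correct=6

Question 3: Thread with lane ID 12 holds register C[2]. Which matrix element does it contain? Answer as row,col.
L=12->gid=12>>2=3, tid=12&3=0
[2]->row 3+8=11  col 0·2+0=0

11,0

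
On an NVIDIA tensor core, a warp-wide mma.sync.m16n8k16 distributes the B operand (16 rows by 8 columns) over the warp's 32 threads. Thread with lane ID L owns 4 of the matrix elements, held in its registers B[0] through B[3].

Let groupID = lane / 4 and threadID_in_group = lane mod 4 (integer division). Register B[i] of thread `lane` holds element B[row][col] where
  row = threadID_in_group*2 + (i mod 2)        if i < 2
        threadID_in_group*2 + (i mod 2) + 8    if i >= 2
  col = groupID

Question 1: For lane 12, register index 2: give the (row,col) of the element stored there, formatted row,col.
8,3

12: gr=3,th=0
[2] (0*2+0+8,3) = (8,3)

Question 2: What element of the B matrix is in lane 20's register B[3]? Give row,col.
9,5

lane 20: G=5 (20/4), T=0 (20%4)
i=3: r=0*2+1+8=9, c=G=5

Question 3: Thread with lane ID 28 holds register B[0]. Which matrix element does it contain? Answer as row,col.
28: gid=7,tid=0
[0] (0*2+0+0,7) = (0,7)

0,7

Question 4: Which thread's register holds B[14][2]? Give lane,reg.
c=2→G=2  r=14→rhi=1,T=3,p=0
L=2*4+3=11  i=1*2+0=2

11,2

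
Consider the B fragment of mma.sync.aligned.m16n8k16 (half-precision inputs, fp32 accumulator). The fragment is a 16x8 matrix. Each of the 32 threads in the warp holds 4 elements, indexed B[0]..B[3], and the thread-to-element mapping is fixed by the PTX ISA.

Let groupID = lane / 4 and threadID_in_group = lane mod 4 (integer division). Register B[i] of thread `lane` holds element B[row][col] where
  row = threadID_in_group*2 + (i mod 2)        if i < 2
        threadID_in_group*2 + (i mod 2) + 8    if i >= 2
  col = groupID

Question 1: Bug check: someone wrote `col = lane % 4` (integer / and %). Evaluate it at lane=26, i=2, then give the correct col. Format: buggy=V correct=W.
buggy=2 correct=6

`lane % 4`[26,2]⇒2
lane 26⇒26/4=6, 26 mod 4=2
i=2  r:2·2+0+8⇒12  c:6
col: 2 vs 6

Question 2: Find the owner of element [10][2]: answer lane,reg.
c=2⇒gr=2  r=10⇒Rb=1,th=1,odd=0
L=2*4+1=9  i=1*2+0=2

9,2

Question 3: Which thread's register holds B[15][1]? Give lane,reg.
7,3

c=1->g=1  r=15->rb=1,t=3,b0=1
L=1*4+3=7  i=1*2+1=3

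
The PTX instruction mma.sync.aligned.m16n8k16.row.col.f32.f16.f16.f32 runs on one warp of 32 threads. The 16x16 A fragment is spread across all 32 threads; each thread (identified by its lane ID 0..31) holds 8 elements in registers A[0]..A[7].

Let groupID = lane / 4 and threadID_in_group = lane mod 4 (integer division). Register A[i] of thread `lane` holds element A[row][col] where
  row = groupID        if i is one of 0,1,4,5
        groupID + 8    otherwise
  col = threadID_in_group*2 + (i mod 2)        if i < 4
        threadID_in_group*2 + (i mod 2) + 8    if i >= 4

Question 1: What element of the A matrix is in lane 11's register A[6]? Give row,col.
10,14

11: g=2,t=3
[6] (2+8,3*2+0+8) = (10,14)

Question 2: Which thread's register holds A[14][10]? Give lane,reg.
r=14->g=6,rb=1  c=10->cb=1,t=1,b0=0
L=6*4+1=25  i=1*4+1*2+0=6

25,6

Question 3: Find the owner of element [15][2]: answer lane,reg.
r: 15->gid=7,r8=1  c: 2->c8=0,tid=1,i&1=0
L=7*4+1=29  i=0*4+1*2+0=2

29,2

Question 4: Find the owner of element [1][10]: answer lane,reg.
r:1=>grp=1,rB=0  c:10=>cB=1,tig=1,lo=0
L=1*4+1=5  i=1*4+0*2+0=4

5,4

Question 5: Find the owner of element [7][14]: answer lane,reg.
r=7->g=7,rb=0  c=14->cb=1,t=3,b0=0
L=7*4+3=31  i=1*4+0*2+0=4

31,4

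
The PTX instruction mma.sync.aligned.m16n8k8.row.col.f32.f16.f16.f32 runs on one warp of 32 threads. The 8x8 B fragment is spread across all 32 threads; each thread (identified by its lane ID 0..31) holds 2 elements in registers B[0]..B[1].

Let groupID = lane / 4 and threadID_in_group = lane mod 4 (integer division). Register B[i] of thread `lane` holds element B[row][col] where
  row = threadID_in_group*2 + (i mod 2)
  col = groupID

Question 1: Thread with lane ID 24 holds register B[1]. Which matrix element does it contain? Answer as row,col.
lane 24⇒24/4=6, 24 mod 4=0
i=1  r:2·0+1⇒1  c:6

1,6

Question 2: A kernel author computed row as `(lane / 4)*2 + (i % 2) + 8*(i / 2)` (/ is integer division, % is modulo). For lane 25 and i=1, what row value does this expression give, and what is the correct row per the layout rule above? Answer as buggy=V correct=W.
buggy=13 correct=3

`(lane / 4)*2 + (i % 2) + 8*(i / 2)`[25,1]->13
25: g=6,t=1
[1] (1*2+1,6) = (3,6)
row: 13 vs 3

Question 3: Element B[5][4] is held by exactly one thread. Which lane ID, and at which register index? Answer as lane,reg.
c=4⇒gr=4  r=5⇒th=2,odd=1
L=4*4+2=18  i=1=1

18,1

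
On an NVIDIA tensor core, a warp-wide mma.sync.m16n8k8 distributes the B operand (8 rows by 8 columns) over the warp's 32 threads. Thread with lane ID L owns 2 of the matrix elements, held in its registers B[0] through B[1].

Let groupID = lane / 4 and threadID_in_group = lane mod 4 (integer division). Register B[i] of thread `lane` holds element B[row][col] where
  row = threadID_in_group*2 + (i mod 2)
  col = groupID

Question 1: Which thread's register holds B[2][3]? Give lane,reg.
c=3→G=3  r=2→T=1,p=0
L=3*4+1=13  i=0=0

13,0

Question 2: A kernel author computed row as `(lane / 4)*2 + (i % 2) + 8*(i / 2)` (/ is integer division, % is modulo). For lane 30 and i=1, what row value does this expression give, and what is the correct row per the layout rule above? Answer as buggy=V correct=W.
`(lane / 4)*2 + (i % 2) + 8*(i / 2)`[30,1]->15
30: g=7,t=2
[1] (2*2+1,7) = (5,7)
row: 15 vs 5

buggy=15 correct=5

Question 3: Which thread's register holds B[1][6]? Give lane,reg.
24,1

c=6→G=6  r=1→T=0,p=1
L=6*4+0=24  i=1=1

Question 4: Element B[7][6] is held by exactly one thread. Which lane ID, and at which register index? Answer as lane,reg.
c=6->g=6  r=7->t=3,b0=1
L=6*4+3=27  i=1=1

27,1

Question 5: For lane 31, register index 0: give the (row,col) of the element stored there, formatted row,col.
6,7

lane 31⇒31/4=7, 31 mod 4=3
i=0  r:2·3+0⇒6  c:7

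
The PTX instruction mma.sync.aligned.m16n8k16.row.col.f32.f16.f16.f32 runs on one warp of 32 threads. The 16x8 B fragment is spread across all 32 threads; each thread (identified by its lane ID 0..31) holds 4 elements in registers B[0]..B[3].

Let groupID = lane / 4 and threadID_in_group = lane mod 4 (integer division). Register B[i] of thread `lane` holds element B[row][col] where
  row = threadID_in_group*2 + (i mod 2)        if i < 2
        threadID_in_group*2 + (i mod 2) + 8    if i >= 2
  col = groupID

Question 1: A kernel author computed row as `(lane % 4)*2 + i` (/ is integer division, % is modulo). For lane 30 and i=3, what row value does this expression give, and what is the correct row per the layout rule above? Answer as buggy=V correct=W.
`(lane % 4)*2 + i`[30,3]->7
30: g=7,t=2
[3] (2*2+1+8,7) = (13,7)
row: 7 vs 13

buggy=7 correct=13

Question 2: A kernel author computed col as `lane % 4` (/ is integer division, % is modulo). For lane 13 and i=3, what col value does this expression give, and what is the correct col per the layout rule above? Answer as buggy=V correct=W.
`lane % 4`[13,3]=>1
13: grp=3,tig=1
[3] (1*2+1+8,3) = (11,3)
col: 1 vs 3

buggy=1 correct=3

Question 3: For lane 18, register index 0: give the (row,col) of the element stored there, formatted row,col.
4,4

18: g=4,t=2
[0] (2*2+0+0,4) = (4,4)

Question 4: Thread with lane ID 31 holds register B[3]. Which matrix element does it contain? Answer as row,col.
L=31→G=31>>2=7, T=31&3=3
[3]→row 3·2+1+8=15  col G=7

15,7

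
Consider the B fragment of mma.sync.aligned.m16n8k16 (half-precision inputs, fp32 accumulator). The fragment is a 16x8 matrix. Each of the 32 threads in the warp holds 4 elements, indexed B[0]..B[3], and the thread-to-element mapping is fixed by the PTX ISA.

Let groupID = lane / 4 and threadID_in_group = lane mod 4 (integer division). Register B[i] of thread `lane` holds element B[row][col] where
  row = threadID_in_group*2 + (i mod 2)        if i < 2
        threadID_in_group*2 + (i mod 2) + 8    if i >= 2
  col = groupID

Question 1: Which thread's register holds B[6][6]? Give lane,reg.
c=6⇒gr=6  r=6⇒Rb=0,th=3,odd=0
L=6*4+3=27  i=0*2+0=0

27,0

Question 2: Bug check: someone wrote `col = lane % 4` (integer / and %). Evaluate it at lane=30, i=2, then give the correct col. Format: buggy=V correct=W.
`lane % 4`[30,2]->2
lane 30->30/4=7, 30 mod 4=2
i=2  r:2·2+0+8->12  c:7
col: 2 vs 7

buggy=2 correct=7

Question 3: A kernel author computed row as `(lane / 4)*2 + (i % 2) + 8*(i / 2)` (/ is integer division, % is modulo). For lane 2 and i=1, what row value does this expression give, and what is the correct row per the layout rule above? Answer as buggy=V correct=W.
`(lane / 4)*2 + (i % 2) + 8*(i / 2)`[2,1]=>1
2: grp=0,tig=2
[1] (2*2+1+0,0) = (5,0)
row: 1 vs 5

buggy=1 correct=5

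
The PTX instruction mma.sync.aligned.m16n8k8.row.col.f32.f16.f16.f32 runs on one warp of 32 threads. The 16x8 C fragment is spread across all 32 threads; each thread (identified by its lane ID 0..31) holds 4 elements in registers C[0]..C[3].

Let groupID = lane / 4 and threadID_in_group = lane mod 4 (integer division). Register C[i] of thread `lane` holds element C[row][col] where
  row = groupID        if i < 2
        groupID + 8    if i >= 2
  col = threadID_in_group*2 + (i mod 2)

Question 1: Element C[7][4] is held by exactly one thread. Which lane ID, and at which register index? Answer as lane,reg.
r=7→G=7,rhi=0  c=4→T=2,p=0
L=7*4+2=30  i=0*2+0=0

30,0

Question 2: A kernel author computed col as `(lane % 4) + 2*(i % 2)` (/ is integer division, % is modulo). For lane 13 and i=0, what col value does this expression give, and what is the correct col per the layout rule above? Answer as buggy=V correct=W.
buggy=1 correct=2

`(lane % 4) + 2*(i % 2)`[13,0]->1
lane 13->13/4=3, 13 mod 4=1
i=0  r:3+0->3  c:2·1+0->2
col: 1 vs 2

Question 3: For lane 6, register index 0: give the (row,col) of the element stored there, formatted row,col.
1,4

6: G=1,T=2
[0] (1+0,2*2+0) = (1,4)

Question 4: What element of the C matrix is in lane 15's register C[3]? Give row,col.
11,7

15: grp=3,tig=3
[3] (3+8,3*2+1) = (11,7)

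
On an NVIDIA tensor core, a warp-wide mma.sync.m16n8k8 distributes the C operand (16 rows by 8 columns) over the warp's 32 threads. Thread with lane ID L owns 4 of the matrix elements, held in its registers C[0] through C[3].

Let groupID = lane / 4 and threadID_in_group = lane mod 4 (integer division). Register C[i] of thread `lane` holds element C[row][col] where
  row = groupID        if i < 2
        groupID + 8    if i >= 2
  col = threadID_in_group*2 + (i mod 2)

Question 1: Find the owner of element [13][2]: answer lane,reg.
r=13→G=5,rhi=1  c=2→T=1,p=0
L=5*4+1=21  i=1*2+0=2

21,2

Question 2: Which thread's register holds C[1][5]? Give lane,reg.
6,1

r:1=>grp=1,rB=0  c:5=>tig=2,lo=1
L=1*4+2=6  i=0*2+1=1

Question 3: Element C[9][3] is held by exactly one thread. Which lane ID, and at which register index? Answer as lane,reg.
5,3

r: 9->gid=1,r8=1  c: 3->tid=1,i&1=1
L=1*4+1=5  i=1*2+1=3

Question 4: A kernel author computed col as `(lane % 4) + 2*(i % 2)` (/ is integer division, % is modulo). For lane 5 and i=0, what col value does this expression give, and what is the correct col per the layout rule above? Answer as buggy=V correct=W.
`(lane % 4) + 2*(i % 2)`[5,0]→1
lane 5: G=1 (5/4), T=1 (5%4)
i=0: r=1+0=1, c=1*2+0=2
col: 1 vs 2

buggy=1 correct=2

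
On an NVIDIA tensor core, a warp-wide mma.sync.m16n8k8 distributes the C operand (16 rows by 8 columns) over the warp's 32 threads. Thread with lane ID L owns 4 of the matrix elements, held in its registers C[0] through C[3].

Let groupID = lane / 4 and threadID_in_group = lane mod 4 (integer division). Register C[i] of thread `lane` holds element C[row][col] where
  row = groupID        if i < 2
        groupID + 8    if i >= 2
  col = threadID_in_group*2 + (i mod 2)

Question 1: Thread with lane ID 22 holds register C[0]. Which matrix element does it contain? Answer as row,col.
L=22→G=22>>2=5, T=22&3=2
[0]→row 5+0=5  col 2·2+0=4

5,4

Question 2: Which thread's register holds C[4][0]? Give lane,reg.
r=4->g=4,rb=0  c=0->t=0,b0=0
L=4*4+0=16  i=0*2+0=0

16,0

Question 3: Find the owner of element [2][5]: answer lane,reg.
10,1

r:2=>grp=2,rB=0  c:5=>tig=2,lo=1
L=2*4+2=10  i=0*2+1=1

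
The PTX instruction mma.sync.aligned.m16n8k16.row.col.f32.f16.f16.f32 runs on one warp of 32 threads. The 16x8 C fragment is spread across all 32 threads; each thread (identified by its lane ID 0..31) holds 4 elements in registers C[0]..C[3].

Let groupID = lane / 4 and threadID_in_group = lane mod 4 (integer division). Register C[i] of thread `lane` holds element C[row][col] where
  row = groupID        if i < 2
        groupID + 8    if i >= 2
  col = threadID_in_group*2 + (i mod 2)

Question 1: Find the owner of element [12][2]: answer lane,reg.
17,2

r: 12->gid=4,r8=1  c: 2->tid=1,i&1=0
L=4*4+1=17  i=1*2+0=2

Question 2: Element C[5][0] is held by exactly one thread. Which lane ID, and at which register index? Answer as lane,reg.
20,0

r=5→G=5,rhi=0  c=0→T=0,p=0
L=5*4+0=20  i=0*2+0=0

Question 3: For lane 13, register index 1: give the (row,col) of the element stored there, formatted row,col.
3,3

13: g=3,t=1
[1] (3+0,1*2+1) = (3,3)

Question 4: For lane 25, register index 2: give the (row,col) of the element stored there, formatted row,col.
14,2

lane 25: grp=6 (25/4), tig=1 (25%4)
i=2: r=6+8=14, c=1*2+0=2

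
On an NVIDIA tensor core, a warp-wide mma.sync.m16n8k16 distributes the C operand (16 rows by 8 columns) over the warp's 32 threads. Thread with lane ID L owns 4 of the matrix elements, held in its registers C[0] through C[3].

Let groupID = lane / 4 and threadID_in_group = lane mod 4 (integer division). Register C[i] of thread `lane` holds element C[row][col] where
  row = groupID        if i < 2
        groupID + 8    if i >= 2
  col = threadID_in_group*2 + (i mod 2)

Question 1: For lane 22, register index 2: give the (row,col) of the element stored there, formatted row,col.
13,4

lane 22->22/4=5, 22 mod 4=2
i=2  r:5+8->13  c:2·2+0->4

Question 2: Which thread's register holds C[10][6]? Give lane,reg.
11,2

r=10⇒gr=2,Rb=1  c=6⇒th=3,odd=0
L=2*4+3=11  i=1*2+0=2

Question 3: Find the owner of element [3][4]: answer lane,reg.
r:3=>grp=3,rB=0  c:4=>tig=2,lo=0
L=3*4+2=14  i=0*2+0=0

14,0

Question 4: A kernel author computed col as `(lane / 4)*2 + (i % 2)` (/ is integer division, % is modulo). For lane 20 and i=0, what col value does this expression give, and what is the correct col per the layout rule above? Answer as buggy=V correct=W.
buggy=10 correct=0

`(lane / 4)*2 + (i % 2)`[20,0]→10
L=20→G=20>>2=5, T=20&3=0
[0]→row 5+0=5  col 0·2+0=0
col: 10 vs 0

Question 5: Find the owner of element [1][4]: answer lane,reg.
r: 1->gid=1,r8=0  c: 4->tid=2,i&1=0
L=1*4+2=6  i=0*2+0=0

6,0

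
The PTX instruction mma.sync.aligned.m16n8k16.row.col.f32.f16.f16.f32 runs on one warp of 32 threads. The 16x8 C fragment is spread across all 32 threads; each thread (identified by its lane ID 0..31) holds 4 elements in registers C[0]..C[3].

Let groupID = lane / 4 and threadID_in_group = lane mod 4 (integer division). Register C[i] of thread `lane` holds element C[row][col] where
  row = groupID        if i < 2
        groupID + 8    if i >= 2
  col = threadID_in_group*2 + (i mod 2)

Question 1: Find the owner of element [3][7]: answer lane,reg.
r:3=>grp=3,rB=0  c:7=>tig=3,lo=1
L=3*4+3=15  i=0*2+1=1

15,1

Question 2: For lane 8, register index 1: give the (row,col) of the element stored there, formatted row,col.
lane 8->8/4=2, 8 mod 4=0
i=1  r:2+0->2  c:2·0+1->1

2,1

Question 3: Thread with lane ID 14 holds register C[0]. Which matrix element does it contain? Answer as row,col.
3,4

L=14→G=14>>2=3, T=14&3=2
[0]→row 3+0=3  col 2·2+0=4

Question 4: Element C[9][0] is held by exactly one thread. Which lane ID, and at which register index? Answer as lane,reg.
4,2

r=9⇒gr=1,Rb=1  c=0⇒th=0,odd=0
L=1*4+0=4  i=1*2+0=2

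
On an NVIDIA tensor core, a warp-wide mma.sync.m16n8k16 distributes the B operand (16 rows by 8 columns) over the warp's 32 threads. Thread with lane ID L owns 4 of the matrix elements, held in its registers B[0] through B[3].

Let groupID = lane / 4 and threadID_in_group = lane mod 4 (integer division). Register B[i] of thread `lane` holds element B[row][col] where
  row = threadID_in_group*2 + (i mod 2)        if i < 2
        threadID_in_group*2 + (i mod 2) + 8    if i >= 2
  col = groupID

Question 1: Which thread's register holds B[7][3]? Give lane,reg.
15,1

c=3->g=3  r=7->rb=0,t=3,b0=1
L=3*4+3=15  i=0*2+1=1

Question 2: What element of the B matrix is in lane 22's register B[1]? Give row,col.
L=22⇒gr=22>>2=5, th=22&3=2
[1]⇒row 2·2+1+0=5  col gr=5

5,5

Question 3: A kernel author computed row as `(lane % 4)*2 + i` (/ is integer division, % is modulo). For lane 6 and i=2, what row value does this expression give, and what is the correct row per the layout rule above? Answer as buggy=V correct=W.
`(lane % 4)*2 + i`[6,2]⇒6
6: gr=1,th=2
[2] (2*2+0+8,1) = (12,1)
row: 6 vs 12

buggy=6 correct=12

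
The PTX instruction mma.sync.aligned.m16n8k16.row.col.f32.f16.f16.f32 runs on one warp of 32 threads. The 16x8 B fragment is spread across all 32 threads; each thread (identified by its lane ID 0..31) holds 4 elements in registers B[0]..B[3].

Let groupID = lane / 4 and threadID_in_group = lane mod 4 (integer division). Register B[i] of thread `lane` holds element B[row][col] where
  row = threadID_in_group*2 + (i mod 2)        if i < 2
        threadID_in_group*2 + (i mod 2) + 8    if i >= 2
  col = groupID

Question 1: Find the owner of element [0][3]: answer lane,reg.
12,0

c:3=>grp=3  r:0=>rB=0,tig=0,lo=0
L=3*4+0=12  i=0*2+0=0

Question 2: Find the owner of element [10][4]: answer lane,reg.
c=4⇒gr=4  r=10⇒Rb=1,th=1,odd=0
L=4*4+1=17  i=1*2+0=2

17,2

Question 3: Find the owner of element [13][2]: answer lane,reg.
c:2=>grp=2  r:13=>rB=1,tig=2,lo=1
L=2*4+2=10  i=1*2+1=3

10,3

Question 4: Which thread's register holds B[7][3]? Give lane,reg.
15,1

c=3⇒gr=3  r=7⇒Rb=0,th=3,odd=1
L=3*4+3=15  i=0*2+1=1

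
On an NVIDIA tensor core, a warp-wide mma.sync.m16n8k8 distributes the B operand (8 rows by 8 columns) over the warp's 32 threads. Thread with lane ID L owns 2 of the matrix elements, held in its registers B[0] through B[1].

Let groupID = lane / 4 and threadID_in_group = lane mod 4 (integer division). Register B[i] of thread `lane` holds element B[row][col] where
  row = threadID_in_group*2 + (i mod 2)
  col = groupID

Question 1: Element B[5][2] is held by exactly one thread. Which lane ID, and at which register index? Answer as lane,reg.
10,1

c=2→G=2  r=5→T=2,p=1
L=2*4+2=10  i=1=1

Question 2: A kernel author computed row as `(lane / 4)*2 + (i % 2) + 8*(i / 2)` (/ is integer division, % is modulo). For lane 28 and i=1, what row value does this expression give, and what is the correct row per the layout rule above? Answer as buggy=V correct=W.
buggy=15 correct=1

`(lane / 4)*2 + (i % 2) + 8*(i / 2)`[28,1]=>15
28: grp=7,tig=0
[1] (0*2+1,7) = (1,7)
row: 15 vs 1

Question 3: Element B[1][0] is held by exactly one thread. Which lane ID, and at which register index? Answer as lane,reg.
c=0⇒gr=0  r=1⇒th=0,odd=1
L=0*4+0=0  i=1=1

0,1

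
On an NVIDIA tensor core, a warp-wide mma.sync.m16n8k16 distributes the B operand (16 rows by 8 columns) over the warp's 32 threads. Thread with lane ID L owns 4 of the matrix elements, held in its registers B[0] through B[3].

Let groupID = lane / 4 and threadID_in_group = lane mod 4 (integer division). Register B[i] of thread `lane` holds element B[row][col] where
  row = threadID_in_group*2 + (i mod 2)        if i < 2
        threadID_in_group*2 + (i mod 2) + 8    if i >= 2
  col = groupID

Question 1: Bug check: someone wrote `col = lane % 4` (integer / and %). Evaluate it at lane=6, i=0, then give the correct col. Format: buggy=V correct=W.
`lane % 4`[6,0]->2
lane 6->6/4=1, 6 mod 4=2
i=0  r:2·2+0+0->4  c:1
col: 2 vs 1

buggy=2 correct=1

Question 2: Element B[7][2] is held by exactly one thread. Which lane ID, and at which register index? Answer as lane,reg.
c:2=>grp=2  r:7=>rB=0,tig=3,lo=1
L=2*4+3=11  i=0*2+1=1

11,1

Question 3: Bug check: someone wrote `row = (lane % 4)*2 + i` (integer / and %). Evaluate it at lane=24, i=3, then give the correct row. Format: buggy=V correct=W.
buggy=3 correct=9

`(lane % 4)*2 + i`[24,3]->3
24: gid=6,tid=0
[3] (0*2+1+8,6) = (9,6)
row: 3 vs 9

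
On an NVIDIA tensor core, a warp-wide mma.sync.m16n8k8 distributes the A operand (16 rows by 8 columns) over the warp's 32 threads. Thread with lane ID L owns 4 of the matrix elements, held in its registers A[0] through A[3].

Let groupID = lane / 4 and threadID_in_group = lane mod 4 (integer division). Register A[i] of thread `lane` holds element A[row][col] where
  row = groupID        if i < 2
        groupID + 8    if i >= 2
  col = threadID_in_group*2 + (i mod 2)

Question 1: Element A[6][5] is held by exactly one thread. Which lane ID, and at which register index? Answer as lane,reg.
r=6->g=6,rb=0  c=5->t=2,b0=1
L=6*4+2=26  i=0*2+1=1

26,1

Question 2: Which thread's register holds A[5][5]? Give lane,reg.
22,1

r=5⇒gr=5,Rb=0  c=5⇒th=2,odd=1
L=5*4+2=22  i=0*2+1=1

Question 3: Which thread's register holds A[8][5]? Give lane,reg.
r:8=>grp=0,rB=1  c:5=>tig=2,lo=1
L=0*4+2=2  i=1*2+1=3

2,3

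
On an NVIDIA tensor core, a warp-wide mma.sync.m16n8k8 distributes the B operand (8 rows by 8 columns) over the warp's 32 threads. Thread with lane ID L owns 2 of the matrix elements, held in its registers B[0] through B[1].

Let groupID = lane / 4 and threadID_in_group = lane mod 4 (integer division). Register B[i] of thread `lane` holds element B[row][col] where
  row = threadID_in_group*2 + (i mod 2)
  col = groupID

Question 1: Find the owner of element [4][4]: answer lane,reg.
18,0

c=4⇒gr=4  r=4⇒th=2,odd=0
L=4*4+2=18  i=0=0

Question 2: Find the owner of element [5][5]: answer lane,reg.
22,1

c=5→G=5  r=5→T=2,p=1
L=5*4+2=22  i=1=1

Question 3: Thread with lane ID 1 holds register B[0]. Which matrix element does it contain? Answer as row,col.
2,0

lane 1→1/4=0, 1 mod 4=1
i=0  r:2·1+0→2  c:0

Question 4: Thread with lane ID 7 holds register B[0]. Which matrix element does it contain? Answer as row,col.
6,1

lane 7: gr=1 (7/4), th=3 (7%4)
i=0: r=3*2+0=6, c=gr=1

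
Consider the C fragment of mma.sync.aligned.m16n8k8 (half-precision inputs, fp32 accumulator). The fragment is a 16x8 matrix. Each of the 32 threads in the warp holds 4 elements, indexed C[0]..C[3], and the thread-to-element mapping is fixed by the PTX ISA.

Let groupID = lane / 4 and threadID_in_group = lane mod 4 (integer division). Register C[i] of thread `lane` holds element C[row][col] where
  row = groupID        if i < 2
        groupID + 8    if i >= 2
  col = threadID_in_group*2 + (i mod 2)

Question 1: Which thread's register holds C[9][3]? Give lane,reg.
5,3

r=9→G=1,rhi=1  c=3→T=1,p=1
L=1*4+1=5  i=1*2+1=3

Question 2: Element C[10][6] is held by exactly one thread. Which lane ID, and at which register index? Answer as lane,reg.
r=10→G=2,rhi=1  c=6→T=3,p=0
L=2*4+3=11  i=1*2+0=2

11,2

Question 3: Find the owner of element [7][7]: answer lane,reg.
31,1

r=7->g=7,rb=0  c=7->t=3,b0=1
L=7*4+3=31  i=0*2+1=1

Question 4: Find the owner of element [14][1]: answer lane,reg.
24,3

r=14->g=6,rb=1  c=1->t=0,b0=1
L=6*4+0=24  i=1*2+1=3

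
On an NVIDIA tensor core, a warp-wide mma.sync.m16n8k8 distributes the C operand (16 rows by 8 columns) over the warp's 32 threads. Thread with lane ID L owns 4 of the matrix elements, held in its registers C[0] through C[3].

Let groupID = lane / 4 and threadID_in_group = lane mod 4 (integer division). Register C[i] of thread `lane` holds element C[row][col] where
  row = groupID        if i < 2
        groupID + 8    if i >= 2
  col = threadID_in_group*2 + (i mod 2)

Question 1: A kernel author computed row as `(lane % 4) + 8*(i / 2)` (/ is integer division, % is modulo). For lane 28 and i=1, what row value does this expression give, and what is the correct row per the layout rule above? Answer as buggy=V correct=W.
`(lane % 4) + 8*(i / 2)`[28,1]→0
lane 28→28/4=7, 28 mod 4=0
i=1  r:7+0→7  c:2·0+1→1
row: 0 vs 7

buggy=0 correct=7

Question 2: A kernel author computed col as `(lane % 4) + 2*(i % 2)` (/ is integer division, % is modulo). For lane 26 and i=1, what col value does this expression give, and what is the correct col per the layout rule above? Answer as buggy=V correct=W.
buggy=4 correct=5

`(lane % 4) + 2*(i % 2)`[26,1]->4
26: gid=6,tid=2
[1] (6+0,2*2+1) = (6,5)
col: 4 vs 5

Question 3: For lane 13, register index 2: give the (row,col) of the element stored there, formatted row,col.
lane 13: grp=3 (13/4), tig=1 (13%4)
i=2: r=3+8=11, c=1*2+0=2

11,2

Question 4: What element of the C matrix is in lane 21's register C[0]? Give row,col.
L=21->gid=21>>2=5, tid=21&3=1
[0]->row 5+0=5  col 1·2+0=2

5,2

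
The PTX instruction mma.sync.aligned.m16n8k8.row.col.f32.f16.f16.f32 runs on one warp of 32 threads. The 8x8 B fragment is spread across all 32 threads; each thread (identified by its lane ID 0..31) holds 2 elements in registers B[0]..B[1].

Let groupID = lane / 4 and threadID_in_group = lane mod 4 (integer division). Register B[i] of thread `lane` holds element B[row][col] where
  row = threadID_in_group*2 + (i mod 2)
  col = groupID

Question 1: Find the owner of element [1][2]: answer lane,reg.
8,1

c=2->g=2  r=1->t=0,b0=1
L=2*4+0=8  i=1=1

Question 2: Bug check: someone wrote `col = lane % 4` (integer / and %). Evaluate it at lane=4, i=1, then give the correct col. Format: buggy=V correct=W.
`lane % 4`[4,1]→0
L=4→G=4>>2=1, T=4&3=0
[1]→row 0·2+1=1  col G=1
col: 0 vs 1

buggy=0 correct=1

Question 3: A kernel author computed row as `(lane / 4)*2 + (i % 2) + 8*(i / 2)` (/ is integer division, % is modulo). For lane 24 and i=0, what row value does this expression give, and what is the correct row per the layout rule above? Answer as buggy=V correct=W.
`(lane / 4)*2 + (i % 2) + 8*(i / 2)`[24,0]⇒12
L=24⇒gr=24>>2=6, th=24&3=0
[0]⇒row 0·2+0=0  col gr=6
row: 12 vs 0

buggy=12 correct=0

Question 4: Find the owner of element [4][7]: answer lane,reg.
c: 7->gid=7  r: 4->tid=2,i&1=0
L=7*4+2=30  i=0=0

30,0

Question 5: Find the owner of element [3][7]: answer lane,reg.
29,1

c=7→G=7  r=3→T=1,p=1
L=7*4+1=29  i=1=1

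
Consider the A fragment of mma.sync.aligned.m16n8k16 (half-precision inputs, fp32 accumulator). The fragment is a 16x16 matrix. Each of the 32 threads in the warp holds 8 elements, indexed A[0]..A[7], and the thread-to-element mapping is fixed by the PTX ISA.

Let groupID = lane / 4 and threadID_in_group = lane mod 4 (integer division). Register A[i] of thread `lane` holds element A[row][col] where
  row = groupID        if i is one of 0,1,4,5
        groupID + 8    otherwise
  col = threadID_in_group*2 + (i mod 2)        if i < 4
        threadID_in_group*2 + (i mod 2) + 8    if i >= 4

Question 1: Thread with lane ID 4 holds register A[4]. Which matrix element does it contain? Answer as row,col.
1,8

4: gid=1,tid=0
[4] (1+0,0*2+0+8) = (1,8)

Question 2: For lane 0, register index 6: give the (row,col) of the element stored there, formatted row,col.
8,8

lane 0: g=0 (0/4), t=0 (0%4)
i=6: r=0+8=8, c=0*2+0+8=8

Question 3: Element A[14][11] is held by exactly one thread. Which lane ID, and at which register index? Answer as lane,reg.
25,7

r=14⇒gr=6,Rb=1  c=11⇒Cb=1,th=1,odd=1
L=6*4+1=25  i=1*4+1*2+1=7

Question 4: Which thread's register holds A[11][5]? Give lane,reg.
r=11⇒gr=3,Rb=1  c=5⇒Cb=0,th=2,odd=1
L=3*4+2=14  i=0*4+1*2+1=3

14,3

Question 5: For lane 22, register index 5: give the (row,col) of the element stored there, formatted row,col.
5,13

lane 22->22/4=5, 22 mod 4=2
i=5  r:5+0->5  c:2·2+1+8->13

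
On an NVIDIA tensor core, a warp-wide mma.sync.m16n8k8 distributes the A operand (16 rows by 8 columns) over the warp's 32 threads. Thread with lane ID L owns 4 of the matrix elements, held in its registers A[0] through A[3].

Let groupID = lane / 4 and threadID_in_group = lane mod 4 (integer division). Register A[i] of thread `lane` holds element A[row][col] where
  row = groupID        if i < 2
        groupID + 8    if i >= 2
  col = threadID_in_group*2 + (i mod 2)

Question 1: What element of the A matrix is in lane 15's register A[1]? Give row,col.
3,7

15: gid=3,tid=3
[1] (3+0,3*2+1) = (3,7)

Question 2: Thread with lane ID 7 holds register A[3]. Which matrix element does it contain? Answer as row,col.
9,7

lane 7->7/4=1, 7 mod 4=3
i=3  r:1+8->9  c:2·3+1->7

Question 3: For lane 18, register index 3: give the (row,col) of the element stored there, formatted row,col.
12,5

lane 18: gr=4 (18/4), th=2 (18%4)
i=3: r=4+8=12, c=2*2+1=5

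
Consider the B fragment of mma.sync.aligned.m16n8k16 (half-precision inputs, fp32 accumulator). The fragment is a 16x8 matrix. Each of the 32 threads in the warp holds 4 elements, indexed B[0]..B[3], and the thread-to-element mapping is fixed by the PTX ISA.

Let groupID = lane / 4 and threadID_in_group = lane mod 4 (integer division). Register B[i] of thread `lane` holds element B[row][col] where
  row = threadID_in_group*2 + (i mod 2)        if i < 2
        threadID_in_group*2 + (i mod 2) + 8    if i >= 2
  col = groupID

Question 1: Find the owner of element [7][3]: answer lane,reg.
c=3⇒gr=3  r=7⇒Rb=0,th=3,odd=1
L=3*4+3=15  i=0*2+1=1

15,1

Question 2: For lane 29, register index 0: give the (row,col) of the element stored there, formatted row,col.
lane 29->29/4=7, 29 mod 4=1
i=0  r:2·1+0+0->2  c:7

2,7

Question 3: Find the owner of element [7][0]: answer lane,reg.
3,1

c:0=>grp=0  r:7=>rB=0,tig=3,lo=1
L=0*4+3=3  i=0*2+1=1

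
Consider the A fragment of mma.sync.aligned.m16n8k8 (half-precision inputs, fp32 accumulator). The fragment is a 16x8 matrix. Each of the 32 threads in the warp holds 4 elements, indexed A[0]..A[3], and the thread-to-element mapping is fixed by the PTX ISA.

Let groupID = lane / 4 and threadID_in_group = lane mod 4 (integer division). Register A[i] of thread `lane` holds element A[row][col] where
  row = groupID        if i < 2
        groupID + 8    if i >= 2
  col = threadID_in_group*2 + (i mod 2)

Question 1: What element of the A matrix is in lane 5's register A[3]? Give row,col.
9,3

5: gr=1,th=1
[3] (1+8,1*2+1) = (9,3)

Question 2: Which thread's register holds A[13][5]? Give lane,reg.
22,3

r:13=>grp=5,rB=1  c:5=>tig=2,lo=1
L=5*4+2=22  i=1*2+1=3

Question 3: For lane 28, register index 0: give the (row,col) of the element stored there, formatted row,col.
7,0

lane 28: g=7 (28/4), t=0 (28%4)
i=0: r=7+0=7, c=0*2+0=0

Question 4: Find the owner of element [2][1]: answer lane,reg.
8,1

r:2=>grp=2,rB=0  c:1=>tig=0,lo=1
L=2*4+0=8  i=0*2+1=1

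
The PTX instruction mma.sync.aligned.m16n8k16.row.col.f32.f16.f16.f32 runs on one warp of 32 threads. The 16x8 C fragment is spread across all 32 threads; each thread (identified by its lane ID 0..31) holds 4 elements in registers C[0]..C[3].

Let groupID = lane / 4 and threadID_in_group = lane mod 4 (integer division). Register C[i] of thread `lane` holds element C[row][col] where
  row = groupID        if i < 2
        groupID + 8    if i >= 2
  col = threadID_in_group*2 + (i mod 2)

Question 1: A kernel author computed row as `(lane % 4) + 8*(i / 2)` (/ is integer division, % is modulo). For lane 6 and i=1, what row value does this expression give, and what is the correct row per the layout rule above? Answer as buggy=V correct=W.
buggy=2 correct=1

`(lane % 4) + 8*(i / 2)`[6,1]->2
L=6->gid=6>>2=1, tid=6&3=2
[1]->row 1+0=1  col 2·2+1=5
row: 2 vs 1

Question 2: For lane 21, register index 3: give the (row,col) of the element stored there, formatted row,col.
lane 21: g=5 (21/4), t=1 (21%4)
i=3: r=5+8=13, c=1*2+1=3

13,3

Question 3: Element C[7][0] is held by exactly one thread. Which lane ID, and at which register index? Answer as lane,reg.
r=7⇒gr=7,Rb=0  c=0⇒th=0,odd=0
L=7*4+0=28  i=0*2+0=0

28,0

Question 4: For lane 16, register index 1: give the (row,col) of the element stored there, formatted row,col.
4,1

L=16⇒gr=16>>2=4, th=16&3=0
[1]⇒row 4+0=4  col 0·2+1=1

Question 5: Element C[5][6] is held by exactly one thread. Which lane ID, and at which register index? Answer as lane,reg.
23,0

r=5⇒gr=5,Rb=0  c=6⇒th=3,odd=0
L=5*4+3=23  i=0*2+0=0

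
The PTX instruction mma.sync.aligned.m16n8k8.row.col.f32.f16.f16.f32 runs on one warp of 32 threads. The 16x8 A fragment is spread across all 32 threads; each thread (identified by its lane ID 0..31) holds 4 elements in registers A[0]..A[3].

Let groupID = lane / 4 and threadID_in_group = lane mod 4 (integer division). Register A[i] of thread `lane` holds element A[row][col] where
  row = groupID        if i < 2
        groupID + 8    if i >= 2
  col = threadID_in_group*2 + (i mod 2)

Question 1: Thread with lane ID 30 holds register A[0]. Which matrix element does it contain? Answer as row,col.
7,4

lane 30: grp=7 (30/4), tig=2 (30%4)
i=0: r=7+0=7, c=2*2+0=4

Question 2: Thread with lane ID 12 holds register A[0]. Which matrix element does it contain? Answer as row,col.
lane 12=>12/4=3, 12 mod 4=0
i=0  r:3+0=>3  c:2·0+0=>0

3,0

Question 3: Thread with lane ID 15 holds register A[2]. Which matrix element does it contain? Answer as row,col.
11,6

lane 15: G=3 (15/4), T=3 (15%4)
i=2: r=3+8=11, c=3*2+0=6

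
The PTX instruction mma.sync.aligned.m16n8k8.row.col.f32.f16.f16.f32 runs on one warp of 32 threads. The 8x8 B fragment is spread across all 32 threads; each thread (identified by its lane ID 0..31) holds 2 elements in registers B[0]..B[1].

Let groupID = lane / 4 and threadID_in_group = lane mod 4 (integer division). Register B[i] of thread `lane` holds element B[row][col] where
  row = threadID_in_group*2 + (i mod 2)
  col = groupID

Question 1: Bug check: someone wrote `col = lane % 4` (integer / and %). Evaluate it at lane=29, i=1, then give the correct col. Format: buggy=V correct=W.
buggy=1 correct=7

`lane % 4`[29,1]->1
lane 29: gid=7 (29/4), tid=1 (29%4)
i=1: r=1*2+1=3, c=gid=7
col: 1 vs 7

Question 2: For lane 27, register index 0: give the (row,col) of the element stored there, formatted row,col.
lane 27→27/4=6, 27 mod 4=3
i=0  r:2·3+0→6  c:6

6,6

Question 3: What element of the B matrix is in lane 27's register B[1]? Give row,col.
27: g=6,t=3
[1] (3*2+1,6) = (7,6)

7,6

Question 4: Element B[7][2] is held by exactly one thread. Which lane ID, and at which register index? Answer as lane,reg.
c=2->g=2  r=7->t=3,b0=1
L=2*4+3=11  i=1=1

11,1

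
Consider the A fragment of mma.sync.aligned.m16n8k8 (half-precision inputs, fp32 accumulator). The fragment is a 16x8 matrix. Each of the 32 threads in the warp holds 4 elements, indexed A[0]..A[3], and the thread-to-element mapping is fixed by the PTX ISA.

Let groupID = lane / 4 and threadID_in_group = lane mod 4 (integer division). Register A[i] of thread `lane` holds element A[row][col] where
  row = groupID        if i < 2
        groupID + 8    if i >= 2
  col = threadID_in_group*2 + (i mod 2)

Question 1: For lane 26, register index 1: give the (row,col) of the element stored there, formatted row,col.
26: grp=6,tig=2
[1] (6+0,2*2+1) = (6,5)

6,5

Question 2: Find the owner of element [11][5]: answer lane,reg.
r=11⇒gr=3,Rb=1  c=5⇒th=2,odd=1
L=3*4+2=14  i=1*2+1=3

14,3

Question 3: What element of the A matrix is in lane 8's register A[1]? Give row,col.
2,1

8: G=2,T=0
[1] (2+0,0*2+1) = (2,1)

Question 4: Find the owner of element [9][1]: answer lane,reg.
r:9=>grp=1,rB=1  c:1=>tig=0,lo=1
L=1*4+0=4  i=1*2+1=3

4,3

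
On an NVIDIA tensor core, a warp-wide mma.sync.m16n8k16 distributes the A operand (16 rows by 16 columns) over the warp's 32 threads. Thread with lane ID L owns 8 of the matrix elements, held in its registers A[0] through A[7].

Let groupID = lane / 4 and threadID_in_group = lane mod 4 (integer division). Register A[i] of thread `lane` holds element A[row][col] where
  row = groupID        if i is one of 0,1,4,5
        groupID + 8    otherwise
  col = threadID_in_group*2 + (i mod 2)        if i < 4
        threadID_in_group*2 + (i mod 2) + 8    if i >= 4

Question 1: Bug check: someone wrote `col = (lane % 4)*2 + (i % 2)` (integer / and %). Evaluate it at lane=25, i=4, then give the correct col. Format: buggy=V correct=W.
`(lane % 4)*2 + (i % 2)`[25,4]→2
lane 25: G=6 (25/4), T=1 (25%4)
i=4: r=6+0=6, c=1*2+0+8=10
col: 2 vs 10

buggy=2 correct=10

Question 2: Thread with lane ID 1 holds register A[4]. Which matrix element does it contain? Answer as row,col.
0,10

lane 1: g=0 (1/4), t=1 (1%4)
i=4: r=0+0=0, c=1*2+0+8=10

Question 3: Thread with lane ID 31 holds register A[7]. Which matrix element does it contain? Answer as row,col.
15,15

lane 31⇒31/4=7, 31 mod 4=3
i=7  r:7+8⇒15  c:2·3+1+8⇒15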